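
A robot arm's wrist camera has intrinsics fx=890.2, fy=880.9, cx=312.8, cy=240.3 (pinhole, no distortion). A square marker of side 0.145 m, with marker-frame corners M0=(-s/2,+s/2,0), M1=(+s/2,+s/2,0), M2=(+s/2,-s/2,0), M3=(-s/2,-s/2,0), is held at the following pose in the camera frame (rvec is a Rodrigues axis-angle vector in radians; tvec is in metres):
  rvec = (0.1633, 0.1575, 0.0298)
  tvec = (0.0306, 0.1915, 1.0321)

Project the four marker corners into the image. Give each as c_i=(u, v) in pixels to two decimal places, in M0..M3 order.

c0=(277.21, 457.31) c1=(399.81, 467.23) c2=(404.01, 347.74) c3=(278.48, 340.17)

Intrinsics K: fx=890.2, fy=880.9, cx=312.8, cy=240.3
Marker side s = 0.145 m; corners in marker frame (Z=0):
  M0 = (-0.0725, +0.0725, 0)
  M1 = (+0.0725, +0.0725, 0)
  M2 = (+0.0725, -0.0725, 0)
  M3 = (-0.0725, -0.0725, 0)
rvec = (0.1633, 0.1575, 0.0298), |rvec| = θ = 0.22883 rad = 13.111°
Rodrigues: sinθ=0.22683, 1−cosθ=0.02607; R = I + sinθ·[k]× + (1−cosθ)·[k]×²:
    [+0.98721 -0.01674 +0.15855]
    [+0.04234 +0.98628 -0.15954]
    [-0.15371 +0.16422 +0.97438]
t = (0.0306, 0.1915, 1.0321) m
M0: Pc = R·M0+t = (-0.04219, +0.25994, +1.05515); u = 890.2·(-0.04219)/1.05515 + 312.8 = 277.2088, v = 880.9·(+0.25994)/1.05515 + 240.3 = 457.3093
M1: Pc = R·M1+t = (+0.10096, +0.26608, +1.03286); u = 890.2·(+0.10096)/1.03286 + 312.8 = 399.8144, v = 880.9·(+0.26608)/1.03286 + 240.3 = 467.2286
M2: Pc = R·M2+t = (+0.10339, +0.12306, +1.00905); u = 890.2·(+0.10339)/1.00905 + 312.8 = 404.0088, v = 880.9·(+0.12306)/1.00905 + 240.3 = 347.7351
M3: Pc = R·M3+t = (-0.03976, +0.11692, +1.03134); u = 890.2·(-0.03976)/1.03134 + 312.8 = 278.4818, v = 880.9·(+0.11692)/1.03134 + 240.3 = 340.1691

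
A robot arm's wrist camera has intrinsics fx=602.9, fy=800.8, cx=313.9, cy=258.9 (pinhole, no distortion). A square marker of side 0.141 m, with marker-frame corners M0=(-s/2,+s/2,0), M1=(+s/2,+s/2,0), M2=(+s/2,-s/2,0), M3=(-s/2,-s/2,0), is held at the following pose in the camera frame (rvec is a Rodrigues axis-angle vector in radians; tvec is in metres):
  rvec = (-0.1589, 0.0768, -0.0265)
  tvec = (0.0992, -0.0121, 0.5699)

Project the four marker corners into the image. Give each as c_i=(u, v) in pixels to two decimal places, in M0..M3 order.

Intrinsics K: fx=602.9, fy=800.8, cx=313.9, cy=258.9
Marker side s = 0.141 m; corners in marker frame (Z=0):
  M0 = (-0.0705, +0.0705, 0)
  M1 = (+0.0705, +0.0705, 0)
  M2 = (+0.0705, -0.0705, 0)
  M3 = (-0.0705, -0.0705, 0)
rvec = (-0.1589, 0.0768, -0.0265), |rvec| = θ = 0.17846 rad = 10.225°
Rodrigues: sinθ=0.17752, 1−cosθ=0.01588; R = I + sinθ·[k]× + (1−cosθ)·[k]×²:
    [+0.99671 +0.02027 +0.07849]
    [-0.03245 +0.98706 +0.15704]
    [-0.07429 -0.15907 +0.98447]
t = (0.0992, -0.0121, 0.5699) m
M0: Pc = R·M0+t = (+0.03036, +0.05978, +0.56392); u = 602.9·(+0.03036)/0.56392 + 313.9 = 346.3599, v = 800.8·(+0.05978)/0.56392 + 258.9 = 343.7836
M1: Pc = R·M1+t = (+0.17090, +0.05520, +0.55345); u = 602.9·(+0.17090)/0.55345 + 313.9 = 500.0675, v = 800.8·(+0.05520)/0.55345 + 258.9 = 338.7709
M2: Pc = R·M2+t = (+0.16804, -0.08398, +0.57588); u = 602.9·(+0.16804)/0.57588 + 313.9 = 489.8239, v = 800.8·(-0.08398)/0.57588 + 258.9 = 142.1265
M3: Pc = R·M3+t = (+0.02750, -0.07940, +0.58635); u = 602.9·(+0.02750)/0.58635 + 313.9 = 342.1789, v = 800.8·(-0.07940)/0.58635 + 258.9 = 150.4605

c0=(346.36, 343.78) c1=(500.07, 338.77) c2=(489.82, 142.13) c3=(342.18, 150.46)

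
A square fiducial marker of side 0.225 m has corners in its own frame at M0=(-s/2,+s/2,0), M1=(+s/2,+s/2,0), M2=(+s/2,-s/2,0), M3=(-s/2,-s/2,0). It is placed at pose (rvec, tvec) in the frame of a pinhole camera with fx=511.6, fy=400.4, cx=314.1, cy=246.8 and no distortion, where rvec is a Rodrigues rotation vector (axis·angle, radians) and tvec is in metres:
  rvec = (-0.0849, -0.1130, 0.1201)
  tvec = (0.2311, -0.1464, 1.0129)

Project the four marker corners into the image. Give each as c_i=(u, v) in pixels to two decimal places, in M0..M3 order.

c0=(369.48, 226.96) c1=(480.07, 238.46) c2=(489.52, 152.54) c3=(381.41, 139.22)

Intrinsics K: fx=511.6, fy=400.4, cx=314.1, cy=246.8
Marker side s = 0.225 m; corners in marker frame (Z=0):
  M0 = (-0.1125, +0.1125, 0)
  M1 = (+0.1125, +0.1125, 0)
  M2 = (+0.1125, -0.1125, 0)
  M3 = (-0.1125, -0.1125, 0)
rvec = (-0.0849, -0.1130, 0.1201), |rvec| = θ = 0.18548 rad = 10.627°
Rodrigues: sinθ=0.18441, 1−cosθ=0.01715; R = I + sinθ·[k]× + (1−cosθ)·[k]×²:
    [+0.98644 -0.11463 -0.11744]
    [+0.12420 +0.98921 +0.07765]
    [+0.10727 -0.09118 +0.99004]
t = (0.2311, -0.1464, 1.0129) m
M0: Pc = R·M0+t = (+0.10723, -0.04909, +0.99057); u = 511.6·(+0.10723)/0.99057 + 314.1 = 369.4806, v = 400.4·(-0.04909)/0.99057 + 246.8 = 226.9592
M1: Pc = R·M1+t = (+0.32918, -0.02114, +1.01471); u = 511.6·(+0.32918)/1.01471 + 314.1 = 480.0666, v = 400.4·(-0.02114)/1.01471 + 246.8 = 238.4577
M2: Pc = R·M2+t = (+0.35497, -0.24371, +1.03523); u = 511.6·(+0.35497)/1.03523 + 314.1 = 489.5236, v = 400.4·(-0.24371)/1.03523 + 246.8 = 152.5371
M3: Pc = R·M3+t = (+0.13302, -0.27166, +1.01109); u = 511.6·(+0.13302)/1.01109 + 314.1 = 381.4071, v = 400.4·(-0.27166)/1.01109 + 246.8 = 139.2209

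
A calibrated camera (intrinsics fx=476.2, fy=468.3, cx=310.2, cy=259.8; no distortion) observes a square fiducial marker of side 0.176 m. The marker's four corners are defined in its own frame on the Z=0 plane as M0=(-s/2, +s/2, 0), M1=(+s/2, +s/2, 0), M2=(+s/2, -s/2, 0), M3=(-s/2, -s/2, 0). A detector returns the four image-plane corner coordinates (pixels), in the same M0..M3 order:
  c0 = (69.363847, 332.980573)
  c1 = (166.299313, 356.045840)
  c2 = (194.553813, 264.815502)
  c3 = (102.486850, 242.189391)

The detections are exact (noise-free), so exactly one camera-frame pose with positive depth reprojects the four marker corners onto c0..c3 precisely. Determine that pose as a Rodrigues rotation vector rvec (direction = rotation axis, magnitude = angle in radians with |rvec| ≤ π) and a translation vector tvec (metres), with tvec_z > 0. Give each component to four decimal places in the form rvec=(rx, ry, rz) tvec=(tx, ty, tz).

Intrinsics K: fx=476.2, fy=468.3, cx=310.2, cy=259.8
Marker side s = 0.176 m; corners in marker frame (Z=0):
  M0 = (-0.0880, +0.0880, 0)
  M1 = (+0.0880, +0.0880, 0)
  M2 = (+0.0880, -0.0880, 0)
  M3 = (-0.0880, -0.0880, 0)
Detected image corners:
  c0 = (69.363847, 332.980573) px
  c1 = (166.299313, 356.045840) px
  c2 = (194.553813, 264.815502) px
  c3 = (102.486850, 242.189391) px
Planar DLT: solve 8×8 A·h = b for H (H[2,2]=1):
  H  [+542.27118 -211.45679 +133.72962]
  H  [+142.50903 +433.72260 +297.93385]
  H  [+0.04259 -0.27888 +1.00000]
B = K⁻¹H; ‖b₁‖=1.146702, ‖b₂‖=1.146702; λ = 2/(‖b₁‖+‖b₂‖) = 0.872066, sign → tz>0 ⇒ λ=+0.872066
r₁ = λ·B[:,0] = (+0.96887,+0.24477,+0.03714); r₂ = λ·B[:,1] = (-0.22882,+0.94260,-0.24321)
r₃ = r₁×r₂ = (-0.09454,+0.22714,+0.96926); SVD([r₁ r₂ r₃]) → R = UVᵀ:
  R  [+0.96887 -0.22882 -0.09454]
  R  [+0.24477 +0.94260 +0.22714]
  R  [+0.03714 -0.24321 +0.96926]
t = (-0.32317, +0.07101, +0.87207) m
tr R = 2.880732; θ = arccos((tr R − 1)/2) = 0.347092 rad = 19.887°
axis k = ((R−Rᵀ)₃₂, (R−Rᵀ)₁₃, (R−Rᵀ)₂₁) / (2 sinθ) = (-0.691344, -0.193554, +0.696118)
rvec = θ·k = (-0.239960, -0.067181, +0.241617)

rvec=(-0.2400, -0.0672, 0.2416) tvec=(-0.3232, 0.0710, 0.8721)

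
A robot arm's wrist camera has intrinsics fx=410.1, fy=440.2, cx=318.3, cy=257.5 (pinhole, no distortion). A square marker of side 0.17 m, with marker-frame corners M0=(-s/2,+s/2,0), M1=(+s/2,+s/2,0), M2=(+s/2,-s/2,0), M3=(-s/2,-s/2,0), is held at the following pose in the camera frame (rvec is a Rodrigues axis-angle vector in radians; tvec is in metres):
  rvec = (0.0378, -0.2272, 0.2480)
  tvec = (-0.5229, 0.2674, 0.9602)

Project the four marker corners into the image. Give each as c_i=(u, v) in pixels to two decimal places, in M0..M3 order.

c0=(46.46, 411.50) c1=(124.32, 423.67) c2=(141.64, 349.86) c3=(64.37, 334.64)

Intrinsics K: fx=410.1, fy=440.2, cx=318.3, cy=257.5
Marker side s = 0.17 m; corners in marker frame (Z=0):
  M0 = (-0.0850, +0.0850, 0)
  M1 = (+0.0850, +0.0850, 0)
  M2 = (+0.0850, -0.0850, 0)
  M3 = (-0.0850, -0.0850, 0)
rvec = (0.0378, -0.2272, 0.2480), |rvec| = θ = 0.33846 rad = 19.392°
Rodrigues: sinθ=0.33203, 1−cosθ=0.05673; R = I + sinθ·[k]× + (1−cosθ)·[k]×²:
    [+0.94398 -0.24755 -0.21824]
    [+0.23904 +0.96883 -0.06499]
    [+0.22753 +0.00918 +0.97373]
t = (-0.5229, 0.2674, 0.9602) m
M0: Pc = R·M0+t = (-0.62418, +0.32943, +0.94164); u = 410.1·(-0.62418)/0.94164 + 318.3 = 46.4595, v = 440.2·(+0.32943)/0.94164 + 257.5 = 411.5038
M1: Pc = R·M1+t = (-0.46370, +0.37007, +0.98032); u = 410.1·(-0.46370)/0.98032 + 318.3 = 124.3177, v = 440.2·(+0.37007)/0.98032 + 257.5 = 423.6747
M2: Pc = R·M2+t = (-0.42162, +0.20537, +0.97876); u = 410.1·(-0.42162)/0.97876 + 318.3 = 141.6411, v = 440.2·(+0.20537)/0.97876 + 257.5 = 349.8646
M3: Pc = R·M3+t = (-0.58210, +0.16473, +0.94008); u = 410.1·(-0.58210)/0.94008 + 318.3 = 64.3665, v = 440.2·(+0.16473)/0.94008 + 257.5 = 334.6366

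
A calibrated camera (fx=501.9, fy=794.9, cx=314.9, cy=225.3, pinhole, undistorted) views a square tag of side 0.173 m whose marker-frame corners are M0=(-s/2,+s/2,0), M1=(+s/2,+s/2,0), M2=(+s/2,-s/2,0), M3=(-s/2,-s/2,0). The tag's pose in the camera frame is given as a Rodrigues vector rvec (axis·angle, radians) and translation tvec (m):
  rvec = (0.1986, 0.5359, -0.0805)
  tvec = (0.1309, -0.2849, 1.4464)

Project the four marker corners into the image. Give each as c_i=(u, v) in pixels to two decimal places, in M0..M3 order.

Intrinsics K: fx=501.9, fy=794.9, cx=314.9, cy=225.3
Marker side s = 0.173 m; corners in marker frame (Z=0):
  M0 = (-0.0865, +0.0865, 0)
  M1 = (+0.0865, +0.0865, 0)
  M2 = (+0.0865, -0.0865, 0)
  M3 = (-0.0865, -0.0865, 0)
rvec = (0.1986, 0.5359, -0.0805), |rvec| = θ = 0.57716 rad = 33.069°
Rodrigues: sinθ=0.54564, 1−cosθ=0.16198; R = I + sinθ·[k]× + (1−cosθ)·[k]×²:
    [+0.85720 +0.12786 +0.49887]
    [-0.02435 +0.97767 -0.20873]
    [-0.51441 +0.16678 +0.84117]
t = (0.1309, -0.2849, 1.4464) m
M0: Pc = R·M0+t = (+0.06781, -0.19823, +1.50532); u = 501.9·(+0.06781)/1.50532 + 314.9 = 337.5097, v = 794.9·(-0.19823)/1.50532 + 225.3 = 120.6253
M1: Pc = R·M1+t = (+0.21611, -0.20244, +1.41633); u = 501.9·(+0.21611)/1.41633 + 314.9 = 391.4812, v = 794.9·(-0.20244)/1.41633 + 225.3 = 111.6838
M2: Pc = R·M2+t = (+0.19399, -0.37157, +1.38748); u = 501.9·(+0.19399)/1.38748 + 314.9 = 385.0723, v = 794.9·(-0.37157)/1.38748 + 225.3 = 12.4210
M3: Pc = R·M3+t = (+0.04569, -0.36736, +1.47647); u = 501.9·(+0.04569)/1.47647 + 314.9 = 330.4324, v = 794.9·(-0.36736)/1.47647 + 225.3 = 27.5201

c0=(337.51, 120.63) c1=(391.48, 111.68) c2=(385.07, 12.42) c3=(330.43, 27.52)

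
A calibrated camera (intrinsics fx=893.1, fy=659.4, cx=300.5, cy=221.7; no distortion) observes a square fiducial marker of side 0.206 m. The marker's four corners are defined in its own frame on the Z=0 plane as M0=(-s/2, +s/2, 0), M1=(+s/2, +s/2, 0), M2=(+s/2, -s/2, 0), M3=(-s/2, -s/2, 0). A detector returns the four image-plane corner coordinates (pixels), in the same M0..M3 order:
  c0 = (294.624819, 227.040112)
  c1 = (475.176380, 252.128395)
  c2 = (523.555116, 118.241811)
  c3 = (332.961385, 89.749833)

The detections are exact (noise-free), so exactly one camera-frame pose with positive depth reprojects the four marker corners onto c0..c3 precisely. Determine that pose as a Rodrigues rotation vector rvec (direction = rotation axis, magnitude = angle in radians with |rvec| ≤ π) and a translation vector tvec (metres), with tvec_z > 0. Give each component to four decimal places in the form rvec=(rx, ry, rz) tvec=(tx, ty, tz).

rvec=(0.2777, -0.0386, 0.1942) tvec=(0.1147, -0.0701, 0.9653)

Intrinsics K: fx=893.1, fy=659.4, cx=300.5, cy=221.7
Marker side s = 0.206 m; corners in marker frame (Z=0):
  M0 = (-0.1030, +0.1030, 0)
  M1 = (+0.1030, +0.1030, 0)
  M2 = (+0.1030, -0.1030, 0)
  M3 = (-0.1030, -0.1030, 0)
Detected image corners:
  c0 = (294.624819, 227.040112) px
  c1 = (475.176380, 252.128395) px
  c2 = (523.555116, 118.241811) px
  c3 = (332.961385, 89.749833) px
Planar DLT: solve 8×8 A·h = b for H (H[2,2]=1):
  H  [+927.32701 -97.48467 +406.59704]
  H  [+141.29982 +705.95115 +173.82572]
  H  [+0.06687 +0.27832 +1.00000]
B = K⁻¹H; ‖b₁‖=1.035934, ‖b₂‖=1.035934; λ = 2/(‖b₁‖+‖b₂‖) = 0.965312, sign → tz>0 ⇒ λ=+0.965312
r₁ = λ·B[:,0] = (+0.98059,+0.18515,+0.06455); r₂ = λ·B[:,1] = (-0.19576,+0.94313,+0.26866)
r₃ = r₁×r₂ = (-0.01114,-0.27608,+0.96107); SVD([r₁ r₂ r₃]) → R = UVᵀ:
  R  [+0.98059 -0.19576 -0.01114]
  R  [+0.18515 +0.94313 -0.27608]
  R  [+0.06455 +0.26866 +0.96107]
t = (+0.11468, -0.07008, +0.96531) m
tr R = 2.884790; θ = arccos((tr R − 1)/2) = 0.341078 rad = 19.542°
axis k = ((R−Rᵀ)₃₂, (R−Rᵀ)₁₃, (R−Rᵀ)₂₁) / (2 sinθ) = (+0.814259, -0.113132, +0.569372)
rvec = θ·k = (+0.277725, -0.038587, +0.194200)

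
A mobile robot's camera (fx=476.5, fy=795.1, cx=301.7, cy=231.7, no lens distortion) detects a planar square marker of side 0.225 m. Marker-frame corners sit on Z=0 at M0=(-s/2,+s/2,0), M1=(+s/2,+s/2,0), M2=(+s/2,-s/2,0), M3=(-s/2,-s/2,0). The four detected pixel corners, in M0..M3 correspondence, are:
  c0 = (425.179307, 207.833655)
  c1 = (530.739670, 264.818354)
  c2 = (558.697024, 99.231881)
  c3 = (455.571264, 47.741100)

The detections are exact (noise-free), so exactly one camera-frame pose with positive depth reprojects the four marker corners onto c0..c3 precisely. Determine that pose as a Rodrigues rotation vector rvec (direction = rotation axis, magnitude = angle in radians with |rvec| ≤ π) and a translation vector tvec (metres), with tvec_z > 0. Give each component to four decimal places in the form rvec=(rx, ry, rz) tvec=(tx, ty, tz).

rvec=(-0.1521, 0.0839, 0.3310) tvec=(0.4047, -0.0998, 1.0124)

Intrinsics K: fx=476.5, fy=795.1, cx=301.7, cy=231.7
Marker side s = 0.225 m; corners in marker frame (Z=0):
  M0 = (-0.1125, +0.1125, 0)
  M1 = (+0.1125, +0.1125, 0)
  M2 = (+0.1125, -0.1125, 0)
  M3 = (-0.1125, -0.1125, 0)
Detected image corners:
  c0 = (425.179307, 207.833655) px
  c1 = (530.739670, 264.818354) px
  c2 = (558.697024, 99.231881) px
  c3 = (455.571264, 47.741100) px
Planar DLT: solve 8×8 A·h = b for H (H[2,2]=1):
  H  [+411.66499 -195.34650 +492.14579]
  H  [+224.51935 +702.94955 +153.36389]
  H  [-0.10558 -0.13322 +1.00000]
B = K⁻¹H; ‖b₁‖=0.987704, ‖b₂‖=0.987704; λ = 2/(‖b₁‖+‖b₂‖) = 1.012449, sign → tz>0 ⇒ λ=+1.012449
r₁ = λ·B[:,0] = (+0.94237,+0.31704,-0.10689); r₂ = λ·B[:,1] = (-0.32967,+0.93441,-0.13488)
r₃ = r₁×r₂ = (+0.05712,+0.16234,+0.98508); SVD([r₁ r₂ r₃]) → R = UVᵀ:
  R  [+0.94237 -0.32967 +0.05712]
  R  [+0.31704 +0.93441 +0.16234]
  R  [-0.10689 -0.13488 +0.98508]
t = (+0.40465, -0.09975, +1.01245) m
tr R = 2.861862; θ = arccos((tr R − 1)/2) = 0.373843 rad = 21.420°
axis k = ((R−Rᵀ)₃₂, (R−Rᵀ)₁₃, (R−Rᵀ)₂₁) / (2 sinθ) = (-0.406935, +0.224547, +0.885428)
rvec = θ·k = (-0.152130, +0.083945, +0.331011)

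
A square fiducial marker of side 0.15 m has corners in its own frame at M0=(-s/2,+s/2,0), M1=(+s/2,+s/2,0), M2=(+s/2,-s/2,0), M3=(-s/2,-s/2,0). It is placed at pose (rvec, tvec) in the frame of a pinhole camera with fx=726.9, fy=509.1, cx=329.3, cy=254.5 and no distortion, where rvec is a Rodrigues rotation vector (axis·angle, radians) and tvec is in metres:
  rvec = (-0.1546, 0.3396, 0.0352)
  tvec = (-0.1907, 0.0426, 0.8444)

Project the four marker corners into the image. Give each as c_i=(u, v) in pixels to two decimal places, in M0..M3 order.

Intrinsics K: fx=726.9, fy=509.1, cx=329.3, cy=254.5
Marker side s = 0.15 m; corners in marker frame (Z=0):
  M0 = (-0.0750, +0.0750, 0)
  M1 = (+0.0750, +0.0750, 0)
  M2 = (+0.0750, -0.0750, 0)
  M3 = (-0.0750, -0.0750, 0)
rvec = (-0.1546, 0.3396, 0.0352), |rvec| = θ = 0.37479 rad = 21.474°
Rodrigues: sinθ=0.36608, 1−cosθ=0.06942; R = I + sinθ·[k]× + (1−cosθ)·[k]×²:
    [+0.94240 -0.06033 +0.32902]
    [+0.00844 +0.98758 +0.15691]
    [-0.33439 -0.14510 +0.93120]
t = (-0.1907, 0.0426, 0.8444) m
M0: Pc = R·M0+t = (-0.26590, +0.11604, +0.85860); u = 726.9·(-0.26590)/0.85860 + 329.3 = 104.1819, v = 509.1·(+0.11604)/0.85860 + 254.5 = 323.3025
M1: Pc = R·M1+t = (-0.12454, +0.11730, +0.80844); u = 726.9·(-0.12454)/0.80844 + 329.3 = 217.3166, v = 509.1·(+0.11730)/0.80844 + 254.5 = 328.3683
M2: Pc = R·M2+t = (-0.11550, -0.03084, +0.83020); u = 726.9·(-0.11550)/0.83020 + 329.3 = 228.1754, v = 509.1·(-0.03084)/0.83020 + 254.5 = 235.5909
M3: Pc = R·M3+t = (-0.25686, -0.03210, +0.88036); u = 726.9·(-0.25686)/0.88036 + 329.3 = 117.2191, v = 509.1·(-0.03210)/0.88036 + 254.5 = 235.9365

c0=(104.18, 323.30) c1=(217.32, 328.37) c2=(228.18, 235.59) c3=(117.22, 235.94)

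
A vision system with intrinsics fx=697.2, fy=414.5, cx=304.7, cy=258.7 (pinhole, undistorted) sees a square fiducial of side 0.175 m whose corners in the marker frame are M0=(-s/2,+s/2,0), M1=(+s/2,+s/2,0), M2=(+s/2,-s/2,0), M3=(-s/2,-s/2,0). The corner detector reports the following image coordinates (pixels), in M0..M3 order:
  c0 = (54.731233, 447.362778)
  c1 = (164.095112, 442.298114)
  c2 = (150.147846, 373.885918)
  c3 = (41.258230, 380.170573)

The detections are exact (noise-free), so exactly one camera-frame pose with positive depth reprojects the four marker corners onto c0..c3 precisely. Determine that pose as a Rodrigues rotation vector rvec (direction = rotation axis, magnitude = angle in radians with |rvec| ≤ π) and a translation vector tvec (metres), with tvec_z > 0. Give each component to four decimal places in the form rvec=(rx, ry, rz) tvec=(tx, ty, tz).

Intrinsics K: fx=697.2, fy=414.5, cx=304.7, cy=258.7
Marker side s = 0.175 m; corners in marker frame (Z=0):
  M0 = (-0.0875, +0.0875, 0)
  M1 = (+0.0875, +0.0875, 0)
  M2 = (+0.0875, -0.0875, 0)
  M3 = (-0.0875, -0.0875, 0)
Detected image corners:
  c0 = (54.731233, 447.362778) px
  c1 = (164.095112, 442.298114) px
  c2 = (150.147846, 373.885918) px
  c3 = (41.258230, 380.170573) px
Planar DLT: solve 8×8 A·h = b for H (H[2,2]=1):
  H  [+612.93384 +77.12190 +102.05543]
  H  [-75.08728 +382.56361 +410.92014]
  H  [-0.10381 -0.01179 +1.00000]
B = K⁻¹H; ‖b₁‖=0.937562, ‖b₂‖=0.937562; λ = 2/(‖b₁‖+‖b₂‖) = 1.066596, sign → tz>0 ⇒ λ=+1.066596
r₁ = λ·B[:,0] = (+0.98607,-0.12411,-0.11072); r₂ = λ·B[:,1] = (+0.12348,+0.99227,-0.01258)
r₃ = r₁×r₂ = (+0.11142,-0.00127,+0.99377); SVD([r₁ r₂ r₃]) → R = UVᵀ:
  R  [+0.98607 +0.12348 +0.11142]
  R  [-0.12411 +0.99227 -0.00127]
  R  [-0.11072 -0.01258 +0.99377]
t = (-0.31001, +0.39169, +1.06660) m
tr R = 2.972111; θ = arccos((tr R − 1)/2) = 0.167194 rad = 9.580°
axis k = ((R−Rᵀ)₃₂, (R−Rᵀ)₁₃, (R−Rᵀ)₂₁) / (2 sinθ) = (-0.033977, +0.667433, -0.743895)
rvec = θ·k = (-0.005681, +0.111591, -0.124375)

rvec=(-0.0057, 0.1116, -0.1244) tvec=(-0.3100, 0.3917, 1.0666)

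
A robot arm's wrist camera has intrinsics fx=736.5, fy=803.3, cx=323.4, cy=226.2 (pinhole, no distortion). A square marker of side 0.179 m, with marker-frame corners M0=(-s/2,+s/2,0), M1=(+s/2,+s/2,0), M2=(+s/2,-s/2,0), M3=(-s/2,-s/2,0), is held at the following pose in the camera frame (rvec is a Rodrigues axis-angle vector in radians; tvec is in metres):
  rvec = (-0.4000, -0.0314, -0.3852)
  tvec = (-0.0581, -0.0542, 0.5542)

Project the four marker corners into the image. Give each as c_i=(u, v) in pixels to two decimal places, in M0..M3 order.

Intrinsics K: fx=736.5, fy=803.3, cx=323.4, cy=226.2
Marker side s = 0.179 m; corners in marker frame (Z=0):
  M0 = (-0.0895, +0.0895, 0)
  M1 = (+0.0895, +0.0895, 0)
  M2 = (+0.0895, -0.0895, 0)
  M3 = (-0.0895, -0.0895, 0)
rvec = (-0.4000, -0.0314, -0.3852), |rvec| = θ = 0.55621 rad = 31.868°
Rodrigues: sinθ=0.52797, 1−cosθ=0.15074; R = I + sinθ·[k]× + (1−cosθ)·[k]×²:
    [+0.92722 +0.37176 +0.04527]
    [-0.35952 +0.84974 +0.38559]
    [+0.10488 -0.37380 +0.92156]
t = (-0.0581, -0.0542, 0.5542) m
M0: Pc = R·M0+t = (-0.10781, +0.05403, +0.51136); u = 736.5·(-0.10781)/0.51136 + 323.4 = 168.1180, v = 803.3·(+0.05403)/0.51136 + 226.2 = 311.0758
M1: Pc = R·M1+t = (+0.05816, -0.01033, +0.53013); u = 736.5·(+0.05816)/0.53013 + 323.4 = 404.1994, v = 803.3·(-0.01033)/0.53013 + 226.2 = 210.5543
M2: Pc = R·M2+t = (-0.00839, -0.16243, +0.59704); u = 736.5·(-0.00839)/0.59704 + 323.4 = 313.0547, v = 803.3·(-0.16243)/0.59704 + 226.2 = 7.6564
M3: Pc = R·M3+t = (-0.17436, -0.09807, +0.57827); u = 736.5·(-0.17436)/0.57827 + 323.4 = 101.3307, v = 803.3·(-0.09807)/0.57827 + 226.2 = 89.9597

c0=(168.12, 311.08) c1=(404.20, 210.55) c2=(313.05, 7.66) c3=(101.33, 89.96)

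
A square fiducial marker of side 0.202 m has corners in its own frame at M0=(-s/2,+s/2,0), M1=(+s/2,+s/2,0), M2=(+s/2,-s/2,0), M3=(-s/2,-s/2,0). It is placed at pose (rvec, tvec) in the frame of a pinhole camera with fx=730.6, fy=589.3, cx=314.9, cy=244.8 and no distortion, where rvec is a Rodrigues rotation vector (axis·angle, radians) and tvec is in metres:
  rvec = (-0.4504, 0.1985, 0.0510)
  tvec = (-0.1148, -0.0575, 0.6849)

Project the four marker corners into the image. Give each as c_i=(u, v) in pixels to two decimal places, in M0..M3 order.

Intrinsics K: fx=730.6, fy=589.3, cx=314.9, cy=244.8
Marker side s = 0.202 m; corners in marker frame (Z=0):
  M0 = (-0.1010, +0.1010, 0)
  M1 = (+0.1010, +0.1010, 0)
  M2 = (+0.1010, -0.1010, 0)
  M3 = (-0.1010, -0.1010, 0)
rvec = (-0.4504, 0.1985, 0.0510), |rvec| = θ = 0.49484 rad = 28.352°
Rodrigues: sinθ=0.47489, 1−cosθ=0.11995; R = I + sinθ·[k]× + (1−cosθ)·[k]×²:
    [+0.97942 -0.09274 +0.17924]
    [+0.00515 +0.89935 +0.43720]
    [-0.20175 -0.42728 +0.88132]
t = (-0.1148, -0.0575, 0.6849) m
M0: Pc = R·M0+t = (-0.22309, +0.03281, +0.66212); u = 730.6·(-0.22309)/0.66212 + 314.9 = 68.7388, v = 589.3·(+0.03281)/0.66212 + 244.8 = 274.0054
M1: Pc = R·M1+t = (-0.02525, +0.03385, +0.62137); u = 730.6·(-0.02525)/0.62137 + 314.9 = 285.2170, v = 589.3·(+0.03385)/0.62137 + 244.8 = 276.9069
M2: Pc = R·M2+t = (-0.00651, -0.14781, +0.70768); u = 730.6·(-0.00651)/0.70768 + 314.9 = 308.1778, v = 589.3·(-0.14781)/0.70768 + 244.8 = 121.7116
M3: Pc = R·M3+t = (-0.20435, -0.14885, +0.74843); u = 730.6·(-0.20435)/0.74843 + 314.9 = 115.4142, v = 589.3·(-0.14885)/0.74843 + 244.8 = 127.5955

c0=(68.74, 274.01) c1=(285.22, 276.91) c2=(308.18, 121.71) c3=(115.41, 127.60)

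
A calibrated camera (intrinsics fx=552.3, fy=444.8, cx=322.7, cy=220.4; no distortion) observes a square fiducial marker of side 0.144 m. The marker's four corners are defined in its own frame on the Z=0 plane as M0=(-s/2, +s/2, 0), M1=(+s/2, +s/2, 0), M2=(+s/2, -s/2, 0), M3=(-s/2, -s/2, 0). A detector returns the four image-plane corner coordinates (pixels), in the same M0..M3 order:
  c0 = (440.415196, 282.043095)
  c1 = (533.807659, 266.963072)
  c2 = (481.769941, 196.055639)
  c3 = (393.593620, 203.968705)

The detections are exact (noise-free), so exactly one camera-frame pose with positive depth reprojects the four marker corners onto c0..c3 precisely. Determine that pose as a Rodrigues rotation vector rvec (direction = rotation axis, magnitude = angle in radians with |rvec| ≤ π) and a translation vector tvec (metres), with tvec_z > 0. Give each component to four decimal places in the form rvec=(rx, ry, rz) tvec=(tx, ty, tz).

Intrinsics K: fx=552.3, fy=444.8, cx=322.7, cy=220.4
Marker side s = 0.144 m; corners in marker frame (Z=0):
  M0 = (-0.0720, +0.0720, 0)
  M1 = (+0.0720, +0.0720, 0)
  M2 = (+0.0720, -0.0720, 0)
  M3 = (-0.0720, -0.0720, 0)
Detected image corners:
  c0 = (440.415196, 282.043095) px
  c1 = (533.807659, 266.963072) px
  c2 = (481.769941, 196.055639) px
  c3 = (393.593620, 203.968705) px
Planar DLT: solve 8×8 A·h = b for H (H[2,2]=1):
  H  [+888.26049 +18.62166 +462.97319]
  H  [+54.17957 +349.34702 +235.13906]
  H  [+0.55954 -0.70366 +1.00000]
B = K⁻¹H; ‖b₁‖=1.406819, ‖b₂‖=1.406819; λ = 2/(‖b₁‖+‖b₂‖) = 0.710823, sign → tz>0 ⇒ λ=+0.710823
r₁ = λ·B[:,0] = (+0.91082,-0.11050,+0.39774); r₂ = λ·B[:,1] = (+0.31621,+0.80612,-0.50018)
r₃ = r₁×r₂ = (-0.26536,+0.58134,+0.76917); SVD([r₁ r₂ r₃]) → R = UVᵀ:
  R  [+0.91082 +0.31621 -0.26536]
  R  [-0.11050 +0.80612 +0.58134]
  R  [+0.39774 -0.50018 +0.76917]
t = (+0.18053, +0.02355, +0.71082) m
tr R = 2.486118; θ = arccos((tr R − 1)/2) = 0.733167 rad = 42.007°
axis k = ((R−Rᵀ)₃₂, (R−Rᵀ)₁₃, (R−Rᵀ)₂₁) / (2 sinθ) = (-0.808037, -0.495417, -0.318808)
rvec = θ·k = (-0.592426, -0.363224, -0.233739)

rvec=(-0.5924, -0.3632, -0.2337) tvec=(0.1805, 0.0236, 0.7108)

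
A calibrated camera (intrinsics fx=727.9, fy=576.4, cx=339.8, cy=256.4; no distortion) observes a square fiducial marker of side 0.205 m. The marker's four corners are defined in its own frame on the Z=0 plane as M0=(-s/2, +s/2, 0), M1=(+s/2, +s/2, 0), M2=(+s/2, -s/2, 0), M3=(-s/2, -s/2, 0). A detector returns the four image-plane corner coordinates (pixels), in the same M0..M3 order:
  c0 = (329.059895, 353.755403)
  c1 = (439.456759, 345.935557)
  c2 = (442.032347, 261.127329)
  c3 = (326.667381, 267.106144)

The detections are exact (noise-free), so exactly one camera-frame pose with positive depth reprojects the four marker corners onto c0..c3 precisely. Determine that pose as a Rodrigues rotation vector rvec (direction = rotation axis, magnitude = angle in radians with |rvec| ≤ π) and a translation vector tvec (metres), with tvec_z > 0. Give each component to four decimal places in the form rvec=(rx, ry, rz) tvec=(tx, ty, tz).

rvec=(0.2789, -0.1659, -0.0395) tvec=(0.0802, 0.1153, 1.2908)

Intrinsics K: fx=727.9, fy=576.4, cx=339.8, cy=256.4
Marker side s = 0.205 m; corners in marker frame (Z=0):
  M0 = (-0.1025, +0.1025, 0)
  M1 = (+0.1025, +0.1025, 0)
  M2 = (+0.1025, -0.1025, 0)
  M3 = (-0.1025, -0.1025, 0)
Detected image corners:
  c0 = (329.059895, 353.755403) px
  c1 = (439.456759, 345.935557) px
  c2 = (442.032347, 261.127329) px
  c3 = (326.667381, 267.106144) px
Planar DLT: solve 8×8 A·h = b for H (H[2,2]=1):
  H  [+597.27328 +81.94700 +385.00912]
  H  [+3.71062 +484.06963 +307.88166]
  H  [+0.12204 +0.21479 +1.00000]
B = K⁻¹H; ‖b₁‖=0.774742, ‖b₂‖=0.774742; λ = 2/(‖b₁‖+‖b₂‖) = 1.290753, sign → tz>0 ⇒ λ=+1.290753
r₁ = λ·B[:,0] = (+0.98558,-0.06176,+0.15753); r₂ = λ·B[:,1] = (+0.01589,+0.96067,+0.27724)
r₃ = r₁×r₂ = (-0.16845,-0.27074,+0.94780); SVD([r₁ r₂ r₃]) → R = UVᵀ:
  R  [+0.98558 +0.01589 -0.16845]
  R  [-0.06176 +0.96067 -0.27074]
  R  [+0.15753 +0.27724 +0.94780]
t = (+0.08017, +0.11528, +1.29075) m
tr R = 2.894049; θ = arccos((tr R − 1)/2) = 0.326956 rad = 18.733°
axis k = ((R−Rᵀ)₃₂, (R−Rᵀ)₁₃, (R−Rᵀ)₂₁) / (2 sinθ) = (+0.853127, -0.507503, -0.120894)
rvec = θ·k = (+0.278935, -0.165931, -0.039527)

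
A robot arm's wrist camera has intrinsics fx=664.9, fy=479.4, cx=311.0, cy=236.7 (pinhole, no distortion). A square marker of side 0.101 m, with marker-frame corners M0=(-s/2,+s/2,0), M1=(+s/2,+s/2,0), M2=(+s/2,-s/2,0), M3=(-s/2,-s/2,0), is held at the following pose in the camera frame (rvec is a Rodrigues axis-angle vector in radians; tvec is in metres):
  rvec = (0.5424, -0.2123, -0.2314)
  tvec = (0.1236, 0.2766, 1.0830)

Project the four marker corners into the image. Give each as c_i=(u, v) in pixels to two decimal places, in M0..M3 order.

Intrinsics K: fx=664.9, fy=479.4, cx=311.0, cy=236.7
Marker side s = 0.101 m; corners in marker frame (Z=0):
  M0 = (-0.0505, +0.0505, 0)
  M1 = (+0.0505, +0.0505, 0)
  M2 = (+0.0505, -0.0505, 0)
  M3 = (-0.0505, -0.0505, 0)
rvec = (0.5424, -0.2123, -0.2314), |rvec| = θ = 0.62675 rad = 35.910°
Rodrigues: sinθ=0.58652, 1−cosθ=0.19006; R = I + sinθ·[k]× + (1−cosθ)·[k]×²:
    [+0.95228 +0.16083 -0.25940]
    [-0.27226 +0.83175 -0.48381]
    [+0.13794 +0.53135 +0.83585]
t = (0.1236, 0.2766, 1.0830) m
M0: Pc = R·M0+t = (+0.08363, +0.33235, +1.10287); u = 664.9·(+0.08363)/1.10287 + 311.0 = 361.4200, v = 479.4·(+0.33235)/1.10287 + 236.7 = 381.1686
M1: Pc = R·M1+t = (+0.17981, +0.30485, +1.11680); u = 664.9·(+0.17981)/1.11680 + 311.0 = 418.0534, v = 479.4·(+0.30485)/1.11680 + 236.7 = 367.5624
M2: Pc = R·M2+t = (+0.16357, +0.22085, +1.06313); u = 664.9·(+0.16357)/1.06313 + 311.0 = 413.2983, v = 479.4·(+0.22085)/1.06313 + 236.7 = 336.2871
M3: Pc = R·M3+t = (+0.06739, +0.24835, +1.04920); u = 664.9·(+0.06739)/1.04920 + 311.0 = 353.7050, v = 479.4·(+0.24835)/1.04920 + 236.7 = 350.1741

c0=(361.42, 381.17) c1=(418.05, 367.56) c2=(413.30, 336.29) c3=(353.70, 350.17)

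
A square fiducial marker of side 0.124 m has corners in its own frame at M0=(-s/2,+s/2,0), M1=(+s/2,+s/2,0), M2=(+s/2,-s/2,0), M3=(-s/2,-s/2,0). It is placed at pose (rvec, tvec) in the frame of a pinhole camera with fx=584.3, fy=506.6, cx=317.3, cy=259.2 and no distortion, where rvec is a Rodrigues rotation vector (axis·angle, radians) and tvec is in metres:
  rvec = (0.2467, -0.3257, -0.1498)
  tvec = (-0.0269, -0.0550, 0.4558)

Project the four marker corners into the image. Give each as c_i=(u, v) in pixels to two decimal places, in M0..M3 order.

c0=(216.28, 276.96) c1=(362.23, 251.98) c2=(348.73, 119.91) c3=(190.29, 135.26)

Intrinsics K: fx=584.3, fy=506.6, cx=317.3, cy=259.2
Marker side s = 0.124 m; corners in marker frame (Z=0):
  M0 = (-0.0620, +0.0620, 0)
  M1 = (+0.0620, +0.0620, 0)
  M2 = (+0.0620, -0.0620, 0)
  M3 = (-0.0620, -0.0620, 0)
rvec = (0.2467, -0.3257, -0.1498), |rvec| = θ = 0.43518 rad = 24.934°
Rodrigues: sinθ=0.42157, 1−cosθ=0.09321; R = I + sinθ·[k]× + (1−cosθ)·[k]×²:
    [+0.93675 +0.10557 -0.33370]
    [-0.18466 +0.95900 -0.21497]
    [+0.29733 +0.26300 +0.91784]
t = (-0.0269, -0.0550, 0.4558) m
M0: Pc = R·M0+t = (-0.07843, +0.01591, +0.45367); u = 584.3·(-0.07843)/0.45367 + 317.3 = 216.2834, v = 506.6·(+0.01591)/0.45367 + 259.2 = 276.9630
M1: Pc = R·M1+t = (+0.03772, -0.00699, +0.49054); u = 584.3·(+0.03772)/0.49054 + 317.3 = 362.2341, v = 506.6·(-0.00699)/0.49054 + 259.2 = 251.9803
M2: Pc = R·M2+t = (+0.02463, -0.12591, +0.45793); u = 584.3·(+0.02463)/0.45793 + 317.3 = 348.7307, v = 506.6·(-0.12591)/0.45793 + 259.2 = 119.9106
M3: Pc = R·M3+t = (-0.09152, -0.10301, +0.42106); u = 584.3·(-0.09152)/0.42106 + 317.3 = 190.2935, v = 506.6·(-0.10301)/0.42106 + 259.2 = 135.2640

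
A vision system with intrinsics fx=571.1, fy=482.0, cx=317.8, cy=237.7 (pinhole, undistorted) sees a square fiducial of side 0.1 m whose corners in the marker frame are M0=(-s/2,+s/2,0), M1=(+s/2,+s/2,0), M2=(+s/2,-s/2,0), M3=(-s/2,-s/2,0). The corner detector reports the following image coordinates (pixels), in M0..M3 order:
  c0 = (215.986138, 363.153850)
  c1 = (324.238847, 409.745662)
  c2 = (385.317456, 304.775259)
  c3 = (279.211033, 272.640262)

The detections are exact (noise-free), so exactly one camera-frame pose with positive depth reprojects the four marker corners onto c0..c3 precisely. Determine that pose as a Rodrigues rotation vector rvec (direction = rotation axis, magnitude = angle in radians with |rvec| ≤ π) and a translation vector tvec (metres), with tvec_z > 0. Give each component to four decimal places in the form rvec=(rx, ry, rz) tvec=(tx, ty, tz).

Intrinsics K: fx=571.1, fy=482.0, cx=317.8, cy=237.7
Marker side s = 0.1 m; corners in marker frame (Z=0):
  M0 = (-0.0500, +0.0500, 0)
  M1 = (+0.0500, +0.0500, 0)
  M2 = (+0.0500, -0.0500, 0)
  M3 = (-0.0500, -0.0500, 0)
Detected image corners:
  c0 = (215.986138, 363.153850) px
  c1 = (324.238847, 409.745662) px
  c2 = (385.317456, 304.775259) px
  c3 = (279.211033, 272.640262) px
Planar DLT: solve 8×8 A·h = b for H (H[2,2]=1):
  H  [+729.88475 -880.44114 +299.48331]
  H  [+7.82859 +683.79693 +334.36740]
  H  [-1.13368 -0.85765 +1.00000]
B = K⁻¹H; ‖b₁‖=2.293487, ‖b₂‖=2.293487; λ = 2/(‖b₁‖+‖b₂‖) = 0.436017, sign → tz>0 ⇒ λ=+0.436017
r₁ = λ·B[:,0] = (+0.83231,+0.25085,-0.49430); r₂ = λ·B[:,1] = (-0.46410,+0.80298,-0.37395)
r₃ = r₁×r₂ = (+0.30311,+0.54065,+0.78474); SVD([r₁ r₂ r₃]) → R = UVᵀ:
  R  [+0.83231 -0.46410 +0.30311]
  R  [+0.25085 +0.80298 +0.54065]
  R  [-0.49430 -0.37395 +0.78474]
t = (-0.01398, +0.08745, +0.43602) m
tr R = 2.420033; θ = arccos((tr R − 1)/2) = 0.781275 rad = 44.764°
axis k = ((R−Rᵀ)₃₂, (R−Rᵀ)₁₃, (R−Rᵀ)₂₁) / (2 sinθ) = (-0.649403, +0.566195, +0.507640)
rvec = θ·k = (-0.507362, +0.442354, +0.396607)

rvec=(-0.5074, 0.4424, 0.3966) tvec=(-0.0140, 0.0874, 0.4360)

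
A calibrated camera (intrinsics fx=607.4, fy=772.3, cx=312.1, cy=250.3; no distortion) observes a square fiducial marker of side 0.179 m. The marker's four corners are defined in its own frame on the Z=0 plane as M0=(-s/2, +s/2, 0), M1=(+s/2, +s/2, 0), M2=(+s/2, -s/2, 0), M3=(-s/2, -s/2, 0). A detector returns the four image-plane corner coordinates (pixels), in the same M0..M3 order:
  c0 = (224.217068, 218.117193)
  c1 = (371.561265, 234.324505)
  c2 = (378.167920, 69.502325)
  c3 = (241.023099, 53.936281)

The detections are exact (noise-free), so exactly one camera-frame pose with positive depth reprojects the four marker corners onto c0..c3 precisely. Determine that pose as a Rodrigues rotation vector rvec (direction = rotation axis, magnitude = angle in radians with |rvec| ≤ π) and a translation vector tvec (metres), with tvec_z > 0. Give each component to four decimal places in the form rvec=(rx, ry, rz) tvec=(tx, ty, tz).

rvec=(-0.3086, -0.0260, 0.0833) tvec=(-0.0101, -0.1079, 0.7626)

Intrinsics K: fx=607.4, fy=772.3, cx=312.1, cy=250.3
Marker side s = 0.179 m; corners in marker frame (Z=0):
  M0 = (-0.0895, +0.0895, 0)
  M1 = (+0.0895, +0.0895, 0)
  M2 = (+0.0895, -0.0895, 0)
  M3 = (-0.0895, -0.0895, 0)
Detected image corners:
  c0 = (224.217068, 218.117193) px
  c1 = (371.561265, 234.324505) px
  c2 = (378.167920, 69.502325) px
  c3 = (241.023099, 53.936281) px
Planar DLT: solve 8×8 A·h = b for H (H[2,2]=1):
  H  [+798.73922 -186.60841 +304.05824]
  H  [+91.10338 +861.53351 +141.04334]
  H  [+0.01677 -0.39920 +1.00000]
B = K⁻¹H; ‖b₁‖=1.311339, ‖b₂‖=1.311339; λ = 2/(‖b₁‖+‖b₂‖) = 0.762579, sign → tz>0 ⇒ λ=+0.762579
r₁ = λ·B[:,0] = (+0.99623,+0.08581,+0.01279); r₂ = λ·B[:,1] = (-0.07786,+0.94935,-0.30442)
r₃ = r₁×r₂ = (-0.03827,+0.30227,+0.95245); SVD([r₁ r₂ r₃]) → R = UVᵀ:
  R  [+0.99623 -0.07786 -0.03827]
  R  [+0.08581 +0.94935 +0.30227]
  R  [+0.01279 -0.30442 +0.95245]
t = (-0.01010, -0.10788, +0.76258) m
tr R = 2.898033; θ = arccos((tr R − 1)/2) = 0.320696 rad = 18.375°
axis k = ((R−Rᵀ)₃₂, (R−Rᵀ)₁₃, (R−Rᵀ)₂₁) / (2 sinθ) = (-0.962310, -0.080986, +0.259615)
rvec = θ·k = (-0.308609, -0.025972, +0.083257)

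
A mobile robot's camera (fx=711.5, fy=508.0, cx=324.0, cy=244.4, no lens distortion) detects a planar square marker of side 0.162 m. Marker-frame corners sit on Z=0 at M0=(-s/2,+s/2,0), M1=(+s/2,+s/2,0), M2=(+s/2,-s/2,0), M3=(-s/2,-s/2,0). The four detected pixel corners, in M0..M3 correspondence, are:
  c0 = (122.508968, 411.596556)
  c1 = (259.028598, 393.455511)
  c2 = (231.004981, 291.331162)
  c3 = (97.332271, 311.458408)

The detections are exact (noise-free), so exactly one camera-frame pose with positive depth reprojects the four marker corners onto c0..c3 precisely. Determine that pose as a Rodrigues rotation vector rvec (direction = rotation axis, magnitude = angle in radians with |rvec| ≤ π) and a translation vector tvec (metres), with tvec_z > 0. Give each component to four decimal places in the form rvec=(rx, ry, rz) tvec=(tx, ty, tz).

Intrinsics K: fx=711.5, fy=508.0, cx=324.0, cy=244.4
Marker side s = 0.162 m; corners in marker frame (Z=0):
  M0 = (-0.0810, +0.0810, 0)
  M1 = (+0.0810, +0.0810, 0)
  M2 = (+0.0810, -0.0810, 0)
  M3 = (-0.0810, -0.0810, 0)
Detected image corners:
  c0 = (122.508968, 411.596556) px
  c1 = (259.028598, 393.455511) px
  c2 = (231.004981, 291.331162) px
  c3 = (97.332271, 311.458408) px
Planar DLT: solve 8×8 A·h = b for H (H[2,2]=1):
  H  [+808.90073 +145.92621 +176.58907]
  H  [-167.65100 +588.15755 +351.64997]
  H  [-0.14061 -0.10240 +1.00000]
B = K⁻¹H; ‖b₁‖=1.237267, ‖b₂‖=1.237267; λ = 2/(‖b₁‖+‖b₂‖) = 0.808233, sign → tz>0 ⇒ λ=+0.808233
r₁ = λ·B[:,0] = (+0.97063,-0.21206,-0.11364); r₂ = λ·B[:,1] = (+0.20345,+0.97558,-0.08276)
r₃ = r₁×r₂ = (+0.12842,+0.05721,+0.99007); SVD([r₁ r₂ r₃]) → R = UVᵀ:
  R  [+0.97063 +0.20345 +0.12842]
  R  [-0.21206 +0.97558 +0.05721]
  R  [-0.11364 -0.08276 +0.99007]
t = (-0.16745, +0.17064, +0.80823) m
tr R = 2.936276; θ = arccos((tr R − 1)/2) = 0.253112 rad = 14.502°
axis k = ((R−Rᵀ)₃₂, (R−Rᵀ)₁₃, (R−Rᵀ)₂₁) / (2 sinθ) = (-0.279471, +0.483316, -0.829640)
rvec = θ·k = (-0.070737, +0.122333, -0.209992)

rvec=(-0.0707, 0.1223, -0.2100) tvec=(-0.1675, 0.1706, 0.8082)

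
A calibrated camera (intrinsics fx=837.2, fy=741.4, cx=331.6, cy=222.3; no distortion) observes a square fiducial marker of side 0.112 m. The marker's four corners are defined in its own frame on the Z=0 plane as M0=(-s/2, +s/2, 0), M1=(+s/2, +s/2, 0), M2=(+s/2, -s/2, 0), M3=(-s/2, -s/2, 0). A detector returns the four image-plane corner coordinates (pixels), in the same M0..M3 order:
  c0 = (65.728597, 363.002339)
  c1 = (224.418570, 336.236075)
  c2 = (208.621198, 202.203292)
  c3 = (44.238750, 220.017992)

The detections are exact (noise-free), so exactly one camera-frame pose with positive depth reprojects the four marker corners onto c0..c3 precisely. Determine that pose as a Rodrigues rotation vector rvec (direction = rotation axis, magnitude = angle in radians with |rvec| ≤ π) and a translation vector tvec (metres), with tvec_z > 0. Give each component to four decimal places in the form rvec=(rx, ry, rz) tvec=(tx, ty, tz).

rvec=(0.1258, -0.3781, -0.1089) tvec=(-0.1349, 0.0463, 0.5853)

Intrinsics K: fx=837.2, fy=741.4, cx=331.6, cy=222.3
Marker side s = 0.112 m; corners in marker frame (Z=0):
  M0 = (-0.0560, +0.0560, 0)
  M1 = (+0.0560, +0.0560, 0)
  M2 = (+0.0560, -0.0560, 0)
  M3 = (-0.0560, -0.0560, 0)
Detected image corners:
  c0 = (65.728597, 363.002339) px
  c1 = (224.418570, 336.236075) px
  c2 = (208.621198, 202.203292) px
  c3 = (44.238750, 220.017992) px
Planar DLT: solve 8×8 A·h = b for H (H[2,2]=1):
  H  [+1525.59504 +198.64182 +138.66611]
  H  [-26.79850 +1303.57845 +280.92474]
  H  [+0.61623 +0.24352 +1.00000]
B = K⁻¹H; ‖b₁‖=1.708566, ‖b₂‖=1.708566; λ = 2/(‖b₁‖+‖b₂‖) = 0.585286, sign → tz>0 ⇒ λ=+0.585286
r₁ = λ·B[:,0] = (+0.92369,-0.12930,+0.36067); r₂ = λ·B[:,1] = (+0.08242,+0.98635,+0.14253)
r₃ = r₁×r₂ = (-0.37418,-0.10193,+0.92174); SVD([r₁ r₂ r₃]) → R = UVᵀ:
  R  [+0.92369 +0.08242 -0.37418]
  R  [-0.12930 +0.98635 -0.10193]
  R  [+0.36067 +0.14253 +0.92174]
t = (-0.13488, +0.04628, +0.58529) m
tr R = 2.831781; θ = arccos((tr R − 1)/2) = 0.413076 rad = 23.668°
axis k = ((R−Rᵀ)₃₂, (R−Rᵀ)₁₃, (R−Rᵀ)₂₁) / (2 sinθ) = (+0.304479, -0.915289, -0.263703)
rvec = θ·k = (+0.125773, -0.378084, -0.108929)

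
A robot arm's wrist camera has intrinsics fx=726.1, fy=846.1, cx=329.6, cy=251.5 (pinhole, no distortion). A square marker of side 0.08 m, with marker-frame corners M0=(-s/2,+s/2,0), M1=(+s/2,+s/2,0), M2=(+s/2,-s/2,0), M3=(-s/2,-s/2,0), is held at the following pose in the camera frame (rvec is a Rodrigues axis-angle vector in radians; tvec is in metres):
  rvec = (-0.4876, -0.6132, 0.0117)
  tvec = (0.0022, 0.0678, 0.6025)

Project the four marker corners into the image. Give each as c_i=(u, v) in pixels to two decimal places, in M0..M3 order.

Intrinsics K: fx=726.1, fy=846.1, cx=329.6, cy=251.5
Marker side s = 0.08 m; corners in marker frame (Z=0):
  M0 = (-0.0400, +0.0400, 0)
  M1 = (+0.0400, +0.0400, 0)
  M2 = (+0.0400, -0.0400, 0)
  M3 = (-0.0400, -0.0400, 0)
rvec = (-0.4876, -0.6132, 0.0117), |rvec| = θ = 0.78352 rad = 44.892°
Rodrigues: sinθ=0.70578, 1−cosθ=0.29157; R = I + sinθ·[k]× + (1−cosθ)·[k]×²:
    [+0.82135 +0.13147 -0.55507]
    [+0.15254 +0.88702 +0.43581]
    [+0.54965 -0.44263 +0.70850]
t = (0.0022, 0.0678, 0.6025) m
M0: Pc = R·M0+t = (-0.02540, +0.09718, +0.56281); u = 726.1·(-0.02540)/0.56281 + 329.6 = 296.8365, v = 846.1·(+0.09718)/0.56281 + 251.5 = 397.5941
M1: Pc = R·M1+t = (+0.04031, +0.10938, +0.60678); u = 726.1·(+0.04031)/0.60678 + 329.6 = 377.8399, v = 846.1·(+0.10938)/0.60678 + 251.5 = 404.0237
M2: Pc = R·M2+t = (+0.02980, +0.03842, +0.64219); u = 726.1·(+0.02980)/0.64219 + 329.6 = 363.2885, v = 846.1·(+0.03842)/0.64219 + 251.5 = 302.1206
M3: Pc = R·M3+t = (-0.03591, +0.02622, +0.59822); u = 726.1·(-0.03591)/0.59822 + 329.6 = 286.0103, v = 846.1·(+0.02622)/0.59822 + 251.5 = 288.5812

c0=(296.84, 397.59) c1=(377.84, 404.02) c2=(363.29, 302.12) c3=(286.01, 288.58)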